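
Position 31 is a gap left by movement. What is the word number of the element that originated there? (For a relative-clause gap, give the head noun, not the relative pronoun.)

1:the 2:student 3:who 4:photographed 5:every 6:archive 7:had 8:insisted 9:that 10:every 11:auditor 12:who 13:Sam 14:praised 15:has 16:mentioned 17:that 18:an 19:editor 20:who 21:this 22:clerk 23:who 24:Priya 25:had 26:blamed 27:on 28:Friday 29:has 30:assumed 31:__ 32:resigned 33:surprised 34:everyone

19

The gap at 31 is the subject of "resigned", inside a relative clause.
The relative pronoun is "who" (word 20); it is bound by the head noun immediately before it.
Its filler is the head noun "editor", at word 19.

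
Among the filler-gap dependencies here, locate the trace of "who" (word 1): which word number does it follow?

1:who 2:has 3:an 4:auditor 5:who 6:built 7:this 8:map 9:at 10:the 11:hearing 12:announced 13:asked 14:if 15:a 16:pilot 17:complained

The displaced element is "who" (word 1).
It is linked across 1 clause boundary (Ø).
It functions as the subject of "asked", so the gap sits immediately after word 12 ("announced").
Base order: An auditor who built this map at the hearing has announced that who asked if a pilot complained.

12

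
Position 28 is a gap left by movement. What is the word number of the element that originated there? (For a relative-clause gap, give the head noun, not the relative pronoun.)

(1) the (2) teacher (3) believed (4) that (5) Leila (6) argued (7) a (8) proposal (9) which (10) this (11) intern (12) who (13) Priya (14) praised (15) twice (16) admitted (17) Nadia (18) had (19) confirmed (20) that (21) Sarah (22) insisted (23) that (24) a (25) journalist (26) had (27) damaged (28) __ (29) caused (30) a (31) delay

The gap at 28 is the object of "damaged", inside a relative clause.
The relative pronoun is "which" (word 9); it is bound by the head noun immediately before it.
Its filler is the head noun "proposal", at word 8.

8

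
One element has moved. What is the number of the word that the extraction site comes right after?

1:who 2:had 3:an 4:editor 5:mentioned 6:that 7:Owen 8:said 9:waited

8

The displaced element is "who" (word 1).
It is linked across 2 clause boundaries (that → Ø).
It functions as the subject of "waited", so the gap sits immediately after word 8 ("said").
Base order: An editor had mentioned that Owen said who waited.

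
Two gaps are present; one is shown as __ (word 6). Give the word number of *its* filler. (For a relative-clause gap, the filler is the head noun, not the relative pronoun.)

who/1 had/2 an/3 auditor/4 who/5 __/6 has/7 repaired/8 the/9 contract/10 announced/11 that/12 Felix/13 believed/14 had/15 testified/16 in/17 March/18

The marked gap is inside the relative clause, the subject of "repaired".
Its filler is the head noun "auditor" (via "who"), at word 4.
(The other dependency links word 1 to a gap after word 14.)

4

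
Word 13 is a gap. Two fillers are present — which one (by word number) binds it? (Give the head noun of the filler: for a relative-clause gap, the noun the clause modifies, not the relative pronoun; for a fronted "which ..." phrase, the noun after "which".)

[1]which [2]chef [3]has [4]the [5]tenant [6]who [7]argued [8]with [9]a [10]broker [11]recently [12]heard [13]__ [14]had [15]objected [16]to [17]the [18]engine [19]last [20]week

2

The marked gap is the subject of "objected".
Its filler is the fronted wh-phrase "which chef", at word 2.
(The other dependency links word 5 to a gap after word 6.)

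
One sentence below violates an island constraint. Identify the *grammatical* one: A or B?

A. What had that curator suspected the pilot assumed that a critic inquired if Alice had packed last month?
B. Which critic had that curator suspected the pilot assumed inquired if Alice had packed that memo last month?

In A, the wh-phrase is extracted from inside a wh-island (introduced by "if"), which blocks movement.
In B, the extraction path crosses only that-complement boundaries, which are transparent.
So B is grammatical.

B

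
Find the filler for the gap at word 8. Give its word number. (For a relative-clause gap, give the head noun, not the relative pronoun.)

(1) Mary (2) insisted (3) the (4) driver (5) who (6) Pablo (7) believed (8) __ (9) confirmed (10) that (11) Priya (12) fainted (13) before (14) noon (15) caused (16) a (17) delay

The gap at 8 is the subject of "confirmed", inside a relative clause.
The relative pronoun is "who" (word 5); it is bound by the head noun immediately before it.
Its filler is the head noun "driver", at word 4.

4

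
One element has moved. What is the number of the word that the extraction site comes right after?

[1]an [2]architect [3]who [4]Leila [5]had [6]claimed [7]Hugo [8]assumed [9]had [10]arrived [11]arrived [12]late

8

The displaced element is "an architect" (word 2).
It is linked across 2 clause boundaries (Ø → Ø).
It functions as the subject of "arrived", so the gap sits immediately after word 8 ("assumed").
Base order: Leila had claimed Hugo assumed that an architect had arrived.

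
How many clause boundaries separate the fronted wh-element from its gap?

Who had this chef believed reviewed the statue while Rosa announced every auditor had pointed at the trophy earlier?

1

"who" is extracted from the subject of "reviewed".
Boundaries crossed, outermost first: [Ø] — 1 in total.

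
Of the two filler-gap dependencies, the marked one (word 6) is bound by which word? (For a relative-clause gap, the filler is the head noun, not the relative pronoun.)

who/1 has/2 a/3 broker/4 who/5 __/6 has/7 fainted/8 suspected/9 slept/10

The marked gap is inside the relative clause, the subject of "fainted".
Its filler is the head noun "broker" (via "who"), at word 4.
(The other dependency links word 1 to a gap after word 9.)

4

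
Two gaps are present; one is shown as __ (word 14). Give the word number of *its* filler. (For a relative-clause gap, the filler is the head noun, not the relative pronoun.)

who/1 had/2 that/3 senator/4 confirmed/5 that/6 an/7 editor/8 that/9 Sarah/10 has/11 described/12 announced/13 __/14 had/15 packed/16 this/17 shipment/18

The marked gap is the subject of "packed".
Its filler is the fronted wh-phrase "who", at word 1.
(The other dependency links word 8 to a gap after word 12.)

1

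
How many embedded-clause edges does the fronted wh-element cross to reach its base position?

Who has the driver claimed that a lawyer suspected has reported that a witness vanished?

"who" is extracted from the subject of "reported".
Boundaries crossed, outermost first: [that], [Ø] — 2 in total.

2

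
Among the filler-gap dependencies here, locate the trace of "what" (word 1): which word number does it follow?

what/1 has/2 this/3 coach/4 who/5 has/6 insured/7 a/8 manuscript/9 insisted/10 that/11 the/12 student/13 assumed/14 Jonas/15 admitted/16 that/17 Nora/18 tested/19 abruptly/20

19

The displaced element is "what" (word 1).
It is linked across 3 clause boundaries (that → Ø → that).
It functions as the direct object of "tested", so the gap sits immediately after word 19 ("tested").
Base order: This coach who has insured a manuscript has insisted that the student assumed Jonas admitted that Nora tested what abruptly.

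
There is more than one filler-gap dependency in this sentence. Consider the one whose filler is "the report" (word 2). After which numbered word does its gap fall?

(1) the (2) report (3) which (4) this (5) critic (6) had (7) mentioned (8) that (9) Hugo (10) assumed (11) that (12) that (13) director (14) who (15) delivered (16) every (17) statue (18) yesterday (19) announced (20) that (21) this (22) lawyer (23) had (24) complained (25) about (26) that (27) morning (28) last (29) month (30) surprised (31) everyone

The displaced element is "the report" (word 2).
It is linked across 3 clause boundaries (that → that → that).
It functions as the object of the preposition "about" of "complained", so the gap sits immediately after word 25 ("about").
Base order: This critic had mentioned that Hugo assumed that that director who delivered every statue yesterday announced that this lawyer had complained about the report that morning last month.

25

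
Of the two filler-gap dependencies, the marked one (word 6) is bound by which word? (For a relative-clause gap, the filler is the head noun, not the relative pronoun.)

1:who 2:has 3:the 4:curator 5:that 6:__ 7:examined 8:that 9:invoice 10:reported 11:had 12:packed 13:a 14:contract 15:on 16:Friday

The marked gap is inside the relative clause, the subject of "examined".
Its filler is the head noun "curator" (via "that"), at word 4.
(The other dependency links word 1 to a gap after word 10.)

4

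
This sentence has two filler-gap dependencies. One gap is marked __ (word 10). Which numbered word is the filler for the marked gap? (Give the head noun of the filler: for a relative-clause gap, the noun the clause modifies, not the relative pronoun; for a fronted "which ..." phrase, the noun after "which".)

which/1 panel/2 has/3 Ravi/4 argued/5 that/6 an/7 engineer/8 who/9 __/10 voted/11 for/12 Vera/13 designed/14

8

The marked gap is inside the relative clause, the subject of "voted".
Its filler is the head noun "engineer" (via "who"), at word 8.
(The other dependency links word 2 to a gap after word 14.)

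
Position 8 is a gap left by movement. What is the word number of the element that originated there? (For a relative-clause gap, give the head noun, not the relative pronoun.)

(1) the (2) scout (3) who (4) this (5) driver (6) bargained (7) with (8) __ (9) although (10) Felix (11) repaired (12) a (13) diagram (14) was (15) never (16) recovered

The gap at 8 is the prepositional object of "bargained", inside a relative clause.
The relative pronoun is "who" (word 3); it is bound by the head noun immediately before it.
Its filler is the head noun "scout", at word 2.

2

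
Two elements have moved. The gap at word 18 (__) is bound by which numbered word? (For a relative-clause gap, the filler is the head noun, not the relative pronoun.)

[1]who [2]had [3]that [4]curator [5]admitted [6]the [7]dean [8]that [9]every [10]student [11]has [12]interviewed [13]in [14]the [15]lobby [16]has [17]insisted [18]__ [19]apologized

1

The marked gap is the subject of "apologized".
Its filler is the fronted wh-phrase "who", at word 1.
(The other dependency links word 7 to a gap after word 12.)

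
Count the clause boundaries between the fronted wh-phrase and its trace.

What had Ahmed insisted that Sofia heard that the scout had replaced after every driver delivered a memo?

2

"what" is extracted from the object of "replaced".
Boundaries crossed, outermost first: [that], [that] — 2 in total.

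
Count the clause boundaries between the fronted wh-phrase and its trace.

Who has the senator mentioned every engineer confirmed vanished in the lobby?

"who" is extracted from the subject of "vanished".
Boundaries crossed, outermost first: [Ø], [Ø] — 2 in total.

2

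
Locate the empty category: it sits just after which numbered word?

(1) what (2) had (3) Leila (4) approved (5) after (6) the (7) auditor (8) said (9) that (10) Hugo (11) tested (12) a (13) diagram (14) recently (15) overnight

The displaced element is "what" (word 1).
It functions as the direct object of "approved", so the gap sits immediately after word 4 ("approved").
Base order: Leila had approved what after the auditor said that Hugo tested a diagram recently overnight.

4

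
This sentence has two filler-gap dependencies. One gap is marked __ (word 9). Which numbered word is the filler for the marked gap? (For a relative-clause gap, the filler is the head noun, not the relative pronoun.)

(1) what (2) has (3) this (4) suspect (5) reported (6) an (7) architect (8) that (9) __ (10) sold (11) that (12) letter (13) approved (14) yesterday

The marked gap is inside the relative clause, the subject of "sold".
Its filler is the head noun "architect" (via "that"), at word 7.
(The other dependency links word 1 to a gap after word 13.)

7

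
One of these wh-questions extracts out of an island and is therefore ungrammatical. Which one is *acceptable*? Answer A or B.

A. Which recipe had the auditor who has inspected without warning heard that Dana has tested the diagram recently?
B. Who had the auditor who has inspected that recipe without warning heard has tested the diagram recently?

In A, the wh-phrase is extracted from inside a complex-NP island (relative clause) (introduced by "who"), which blocks movement.
In B, the extraction path crosses only that-complement boundaries, which are transparent.
So B is grammatical.

B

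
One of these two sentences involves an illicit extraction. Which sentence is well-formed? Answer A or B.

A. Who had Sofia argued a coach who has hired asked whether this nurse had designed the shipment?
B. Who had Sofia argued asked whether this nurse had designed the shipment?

B

In A, the wh-phrase is extracted from inside a complex-NP island (relative clause) (introduced by "who"), which blocks movement.
In B, the extraction path crosses only that-complement boundaries, which are transparent.
So B is grammatical.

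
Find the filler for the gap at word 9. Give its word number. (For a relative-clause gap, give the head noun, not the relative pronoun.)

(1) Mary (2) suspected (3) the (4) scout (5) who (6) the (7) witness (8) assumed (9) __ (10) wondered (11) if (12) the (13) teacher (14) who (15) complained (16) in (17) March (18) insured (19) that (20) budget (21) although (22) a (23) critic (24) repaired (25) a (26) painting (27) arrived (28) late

4

The gap at 9 is the subject of "wondered", inside a relative clause.
The relative pronoun is "who" (word 5); it is bound by the head noun immediately before it.
Its filler is the head noun "scout", at word 4.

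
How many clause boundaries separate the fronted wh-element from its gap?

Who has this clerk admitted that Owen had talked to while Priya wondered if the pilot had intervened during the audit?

1

"who" is extracted from the PP object of "talked".
Boundaries crossed, outermost first: [that] — 1 in total.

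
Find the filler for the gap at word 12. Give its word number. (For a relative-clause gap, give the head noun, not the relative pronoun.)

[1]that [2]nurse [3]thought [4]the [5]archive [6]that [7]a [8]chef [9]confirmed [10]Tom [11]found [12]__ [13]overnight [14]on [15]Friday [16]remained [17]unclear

The gap at 12 is the object of "found", inside a relative clause.
The relative pronoun is "that" (word 6); it is bound by the head noun immediately before it.
Its filler is the head noun "archive", at word 5.

5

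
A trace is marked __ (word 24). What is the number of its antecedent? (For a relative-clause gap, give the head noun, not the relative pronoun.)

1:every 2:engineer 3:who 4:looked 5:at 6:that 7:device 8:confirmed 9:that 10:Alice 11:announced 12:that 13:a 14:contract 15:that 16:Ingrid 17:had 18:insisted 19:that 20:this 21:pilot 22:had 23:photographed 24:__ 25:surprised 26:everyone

14

The gap at 24 is the object of "photographed", inside a relative clause.
The relative pronoun is "that" (word 15); it is bound by the head noun immediately before it.
Its filler is the head noun "contract", at word 14.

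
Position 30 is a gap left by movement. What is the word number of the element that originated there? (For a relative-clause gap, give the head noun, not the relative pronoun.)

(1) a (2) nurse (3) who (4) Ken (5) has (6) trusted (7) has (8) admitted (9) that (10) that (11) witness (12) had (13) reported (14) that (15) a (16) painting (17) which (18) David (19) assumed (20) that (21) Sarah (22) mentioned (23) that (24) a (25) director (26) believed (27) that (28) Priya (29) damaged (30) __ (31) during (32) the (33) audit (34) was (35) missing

16

The gap at 30 is the object of "damaged", inside a relative clause.
The relative pronoun is "which" (word 17); it is bound by the head noun immediately before it.
Its filler is the head noun "painting", at word 16.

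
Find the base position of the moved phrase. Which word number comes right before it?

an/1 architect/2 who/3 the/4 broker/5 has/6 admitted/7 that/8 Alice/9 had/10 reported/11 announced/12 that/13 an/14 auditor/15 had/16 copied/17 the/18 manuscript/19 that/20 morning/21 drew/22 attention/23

11

The displaced element is "an architect" (word 2).
It is linked across 2 clause boundaries (that → Ø).
It functions as the subject of "announced", so the gap sits immediately after word 11 ("reported").
Base order: The broker has admitted that Alice had reported that an architect announced that an auditor had copied the manuscript that morning.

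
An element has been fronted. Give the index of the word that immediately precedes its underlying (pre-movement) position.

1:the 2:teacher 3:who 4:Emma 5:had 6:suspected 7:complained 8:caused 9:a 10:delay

The displaced element is "the teacher" (word 2).
It is linked across 1 clause boundary (Ø).
It functions as the subject of "complained", so the gap sits immediately after word 6 ("suspected").
Base order: Emma had suspected that the teacher complained.

6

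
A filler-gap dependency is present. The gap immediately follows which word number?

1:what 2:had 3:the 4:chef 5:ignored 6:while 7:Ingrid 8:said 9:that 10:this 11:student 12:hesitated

The displaced element is "what" (word 1).
It functions as the direct object of "ignored", so the gap sits immediately after word 5 ("ignored").
Base order: The chef had ignored what while Ingrid said that this student hesitated.

5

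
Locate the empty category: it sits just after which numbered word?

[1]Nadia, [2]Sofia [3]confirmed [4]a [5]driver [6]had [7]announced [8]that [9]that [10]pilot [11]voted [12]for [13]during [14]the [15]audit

12

The displaced element is "Nadia" (word 1).
It is linked across 2 clause boundaries (Ø → that).
It functions as the object of the preposition "for" of "voted", so the gap sits immediately after word 12 ("for").
Base order: Sofia confirmed a driver had announced that that pilot voted for Nadia during the audit.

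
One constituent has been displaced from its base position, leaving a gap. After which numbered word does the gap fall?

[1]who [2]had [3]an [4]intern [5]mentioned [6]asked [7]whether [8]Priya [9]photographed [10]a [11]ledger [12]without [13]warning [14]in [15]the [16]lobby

The displaced element is "who" (word 1).
It is linked across 1 clause boundary (Ø).
It functions as the subject of "asked", so the gap sits immediately after word 5 ("mentioned").
Base order: An intern had mentioned that who asked whether Priya photographed a ledger without warning in the lobby.

5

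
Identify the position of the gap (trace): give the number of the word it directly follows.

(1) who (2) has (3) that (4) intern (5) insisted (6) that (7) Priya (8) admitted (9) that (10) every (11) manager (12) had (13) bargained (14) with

14

The displaced element is "who" (word 1).
It is linked across 2 clause boundaries (that → that).
It functions as the object of the preposition "with" of "bargained", so the gap sits immediately after word 14 ("with").
Base order: That intern has insisted that Priya admitted that every manager had bargained with who.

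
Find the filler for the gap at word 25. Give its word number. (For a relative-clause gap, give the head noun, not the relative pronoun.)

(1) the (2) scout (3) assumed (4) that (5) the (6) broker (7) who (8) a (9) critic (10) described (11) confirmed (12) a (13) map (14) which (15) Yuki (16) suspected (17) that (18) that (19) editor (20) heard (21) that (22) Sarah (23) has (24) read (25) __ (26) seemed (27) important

The gap at 25 is the object of "read", inside a relative clause.
The relative pronoun is "which" (word 14); it is bound by the head noun immediately before it.
Its filler is the head noun "map", at word 13.

13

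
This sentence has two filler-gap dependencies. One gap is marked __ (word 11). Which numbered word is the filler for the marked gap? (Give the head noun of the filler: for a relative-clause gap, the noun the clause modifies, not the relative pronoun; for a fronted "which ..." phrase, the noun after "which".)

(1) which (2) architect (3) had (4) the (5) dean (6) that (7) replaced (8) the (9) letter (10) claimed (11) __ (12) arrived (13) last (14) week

2

The marked gap is the subject of "arrived".
Its filler is the fronted wh-phrase "which architect", at word 2.
(The other dependency links word 5 to a gap after word 6.)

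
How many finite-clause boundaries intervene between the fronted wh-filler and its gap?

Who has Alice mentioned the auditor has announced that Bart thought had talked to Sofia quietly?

3

"who" is extracted from the subject of "talked".
Boundaries crossed, outermost first: [Ø], [that], [Ø] — 3 in total.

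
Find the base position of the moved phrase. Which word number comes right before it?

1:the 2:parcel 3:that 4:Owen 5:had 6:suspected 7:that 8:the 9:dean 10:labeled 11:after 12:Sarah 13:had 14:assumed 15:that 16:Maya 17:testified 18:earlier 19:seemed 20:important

10

The displaced element is "the parcel" (word 2).
It is linked across 1 clause boundary (that).
It functions as the direct object of "labeled", so the gap sits immediately after word 10 ("labeled").
Base order: Owen had suspected that the dean labeled the parcel after Sarah had assumed that Maya testified earlier.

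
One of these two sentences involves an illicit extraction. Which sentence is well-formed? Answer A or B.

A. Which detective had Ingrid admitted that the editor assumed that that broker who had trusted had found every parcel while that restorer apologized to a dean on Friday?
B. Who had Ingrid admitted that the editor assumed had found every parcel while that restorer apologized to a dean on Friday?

In A, the wh-phrase is extracted from inside a complex-NP island (relative clause) (introduced by "who"), which blocks movement.
In B, the extraction path crosses only that-complement boundaries, which are transparent.
So B is grammatical.

B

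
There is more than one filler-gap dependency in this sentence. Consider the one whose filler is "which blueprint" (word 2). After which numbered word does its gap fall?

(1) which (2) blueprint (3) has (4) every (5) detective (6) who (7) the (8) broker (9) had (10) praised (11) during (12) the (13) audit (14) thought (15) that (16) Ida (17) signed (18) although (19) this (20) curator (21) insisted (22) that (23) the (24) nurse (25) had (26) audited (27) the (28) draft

17

The displaced element is "which blueprint" (word 2).
It is linked across 1 clause boundary (that).
It functions as the direct object of "signed", so the gap sits immediately after word 17 ("signed").
Base order: Every detective who the broker had praised during the audit has thought that Ida signed which blueprint although this curator insisted that the nurse had audited the draft.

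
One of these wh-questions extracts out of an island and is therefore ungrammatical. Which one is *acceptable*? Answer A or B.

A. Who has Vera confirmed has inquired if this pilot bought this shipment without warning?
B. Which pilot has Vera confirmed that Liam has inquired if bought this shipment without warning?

A

In B, the wh-phrase is extracted from inside a wh-island (introduced by "if"), which blocks movement.
In A, the extraction path crosses only that-complement boundaries, which are transparent.
So A is grammatical.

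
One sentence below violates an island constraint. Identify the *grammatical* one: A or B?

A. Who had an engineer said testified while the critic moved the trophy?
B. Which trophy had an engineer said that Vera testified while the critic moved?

A

In B, the wh-phrase is extracted from inside an adjunct island (introduced by "while"), which blocks movement.
In A, the extraction path crosses only that-complement boundaries, which are transparent.
So A is grammatical.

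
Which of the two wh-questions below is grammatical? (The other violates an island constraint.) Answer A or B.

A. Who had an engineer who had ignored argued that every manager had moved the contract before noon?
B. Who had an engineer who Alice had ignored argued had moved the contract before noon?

B

In A, the wh-phrase is extracted from inside a complex-NP island (relative clause) (introduced by "who"), which blocks movement.
In B, the extraction path crosses only that-complement boundaries, which are transparent.
So B is grammatical.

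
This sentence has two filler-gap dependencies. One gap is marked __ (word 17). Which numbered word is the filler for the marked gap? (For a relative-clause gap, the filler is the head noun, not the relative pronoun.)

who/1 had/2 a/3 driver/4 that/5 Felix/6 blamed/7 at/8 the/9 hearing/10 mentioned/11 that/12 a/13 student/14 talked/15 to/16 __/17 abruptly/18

The marked gap is the object of the preposition "to" of "talked".
Its filler is the fronted wh-phrase "who", at word 1.
(The other dependency links word 4 to a gap after word 7.)

1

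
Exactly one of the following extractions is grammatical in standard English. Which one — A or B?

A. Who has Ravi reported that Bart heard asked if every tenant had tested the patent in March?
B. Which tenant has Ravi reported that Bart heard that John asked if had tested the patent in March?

A

In B, the wh-phrase is extracted from inside a wh-island (introduced by "if"), which blocks movement.
In A, the extraction path crosses only that-complement boundaries, which are transparent.
So A is grammatical.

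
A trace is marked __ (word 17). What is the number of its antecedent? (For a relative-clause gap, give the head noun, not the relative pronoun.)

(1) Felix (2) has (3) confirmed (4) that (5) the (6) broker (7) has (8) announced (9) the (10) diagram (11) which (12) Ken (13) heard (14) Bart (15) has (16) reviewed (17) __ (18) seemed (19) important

10

The gap at 17 is the object of "reviewed", inside a relative clause.
The relative pronoun is "which" (word 11); it is bound by the head noun immediately before it.
Its filler is the head noun "diagram", at word 10.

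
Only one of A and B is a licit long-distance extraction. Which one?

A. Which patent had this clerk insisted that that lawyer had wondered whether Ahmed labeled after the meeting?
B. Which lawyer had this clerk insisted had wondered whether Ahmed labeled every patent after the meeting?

In A, the wh-phrase is extracted from inside a wh-island (introduced by "whether"), which blocks movement.
In B, the extraction path crosses only that-complement boundaries, which are transparent.
So B is grammatical.

B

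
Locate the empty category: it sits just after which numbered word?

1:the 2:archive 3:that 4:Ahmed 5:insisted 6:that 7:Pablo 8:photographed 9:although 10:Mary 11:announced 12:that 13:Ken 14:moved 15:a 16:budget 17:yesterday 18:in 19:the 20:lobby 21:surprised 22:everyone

The displaced element is "the archive" (word 2).
It is linked across 1 clause boundary (that).
It functions as the direct object of "photographed", so the gap sits immediately after word 8 ("photographed").
Base order: Ahmed insisted that Pablo photographed the archive although Mary announced that Ken moved a budget yesterday in the lobby.

8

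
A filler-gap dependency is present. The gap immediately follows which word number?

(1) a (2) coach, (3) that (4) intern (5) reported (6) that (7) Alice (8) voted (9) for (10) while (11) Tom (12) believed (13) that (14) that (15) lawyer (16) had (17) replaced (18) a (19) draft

The displaced element is "a coach" (word 2).
It is linked across 1 clause boundary (that).
It functions as the object of the preposition "for" of "voted", so the gap sits immediately after word 9 ("for").
Base order: That intern reported that Alice voted for a coach while Tom believed that that lawyer had replaced a draft.

9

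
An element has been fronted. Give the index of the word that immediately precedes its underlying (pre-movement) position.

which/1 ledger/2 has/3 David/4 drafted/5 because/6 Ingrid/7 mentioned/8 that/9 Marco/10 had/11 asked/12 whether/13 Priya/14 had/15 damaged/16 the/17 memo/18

The displaced element is "which ledger" (word 2).
It functions as the direct object of "drafted", so the gap sits immediately after word 5 ("drafted").
Base order: David has drafted which ledger because Ingrid mentioned that Marco had asked whether Priya had damaged the memo.

5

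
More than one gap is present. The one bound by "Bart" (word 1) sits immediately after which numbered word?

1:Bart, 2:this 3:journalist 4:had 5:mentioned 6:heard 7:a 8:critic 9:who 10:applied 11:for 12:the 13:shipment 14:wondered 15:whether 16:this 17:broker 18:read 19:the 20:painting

5

The displaced element is "Bart" (word 1).
It is linked across 1 clause boundary (Ø).
It functions as the subject of "heard", so the gap sits immediately after word 5 ("mentioned").
Base order: This journalist had mentioned Bart heard a critic who applied for the shipment wondered whether this broker read the painting.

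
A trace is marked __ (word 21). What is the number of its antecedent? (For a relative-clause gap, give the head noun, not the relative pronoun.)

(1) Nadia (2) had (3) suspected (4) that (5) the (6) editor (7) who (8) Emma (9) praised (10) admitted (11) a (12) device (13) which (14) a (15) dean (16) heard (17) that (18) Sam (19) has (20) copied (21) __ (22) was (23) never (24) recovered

The gap at 21 is the object of "copied", inside a relative clause.
The relative pronoun is "which" (word 13); it is bound by the head noun immediately before it.
Its filler is the head noun "device", at word 12.

12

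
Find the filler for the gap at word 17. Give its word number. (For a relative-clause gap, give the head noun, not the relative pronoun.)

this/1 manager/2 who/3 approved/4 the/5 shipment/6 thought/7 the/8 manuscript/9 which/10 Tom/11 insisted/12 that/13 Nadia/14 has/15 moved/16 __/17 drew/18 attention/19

The gap at 17 is the object of "moved", inside a relative clause.
The relative pronoun is "which" (word 10); it is bound by the head noun immediately before it.
Its filler is the head noun "manuscript", at word 9.

9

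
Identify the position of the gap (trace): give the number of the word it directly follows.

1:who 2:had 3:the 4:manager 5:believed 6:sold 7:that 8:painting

5

The displaced element is "who" (word 1).
It is linked across 1 clause boundary (Ø).
It functions as the subject of "sold", so the gap sits immediately after word 5 ("believed").
Base order: The manager had believed who sold that painting.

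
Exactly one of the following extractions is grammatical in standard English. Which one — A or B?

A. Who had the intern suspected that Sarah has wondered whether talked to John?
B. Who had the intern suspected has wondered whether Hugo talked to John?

B

In A, the wh-phrase is extracted from inside a wh-island (introduced by "whether"), which blocks movement.
In B, the extraction path crosses only that-complement boundaries, which are transparent.
So B is grammatical.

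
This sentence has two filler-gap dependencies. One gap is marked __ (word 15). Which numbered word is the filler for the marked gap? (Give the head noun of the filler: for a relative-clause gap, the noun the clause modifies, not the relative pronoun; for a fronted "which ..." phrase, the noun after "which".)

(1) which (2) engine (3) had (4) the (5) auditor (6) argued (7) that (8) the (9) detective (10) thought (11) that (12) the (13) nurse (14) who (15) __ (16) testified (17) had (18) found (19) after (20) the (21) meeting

13

The marked gap is inside the relative clause, the subject of "testified".
Its filler is the head noun "nurse" (via "who"), at word 13.
(The other dependency links word 2 to a gap after word 18.)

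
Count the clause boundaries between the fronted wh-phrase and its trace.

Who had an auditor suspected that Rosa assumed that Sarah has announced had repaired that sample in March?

3

"who" is extracted from the subject of "repaired".
Boundaries crossed, outermost first: [that], [that], [Ø] — 3 in total.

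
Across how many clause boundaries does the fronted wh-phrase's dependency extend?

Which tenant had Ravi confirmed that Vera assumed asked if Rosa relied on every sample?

"which tenant" is extracted from the subject of "asked".
Boundaries crossed, outermost first: [that], [Ø] — 2 in total.

2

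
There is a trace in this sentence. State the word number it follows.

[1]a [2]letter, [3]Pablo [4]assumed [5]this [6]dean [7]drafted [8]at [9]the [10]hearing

7

The displaced element is "a letter" (word 2).
It is linked across 1 clause boundary (Ø).
It functions as the direct object of "drafted", so the gap sits immediately after word 7 ("drafted").
Base order: Pablo assumed this dean drafted a letter at the hearing.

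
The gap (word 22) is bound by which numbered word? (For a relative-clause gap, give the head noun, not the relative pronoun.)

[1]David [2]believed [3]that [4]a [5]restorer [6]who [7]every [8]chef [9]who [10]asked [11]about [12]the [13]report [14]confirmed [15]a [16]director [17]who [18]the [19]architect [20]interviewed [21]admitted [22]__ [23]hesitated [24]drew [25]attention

5

The gap at 22 is the subject of "hesitated", inside a relative clause.
The relative pronoun is "who" (word 6); it is bound by the head noun immediately before it.
Its filler is the head noun "restorer", at word 5.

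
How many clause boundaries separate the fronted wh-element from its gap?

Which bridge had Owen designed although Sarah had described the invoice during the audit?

"which bridge" originates inside the matrix clause — no clause boundary is crossed.

0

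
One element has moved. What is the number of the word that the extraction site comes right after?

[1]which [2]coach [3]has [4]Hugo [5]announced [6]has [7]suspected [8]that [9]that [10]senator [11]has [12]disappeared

The displaced element is "which coach" (word 2).
It is linked across 1 clause boundary (Ø).
It functions as the subject of "suspected", so the gap sits immediately after word 5 ("announced").
Base order: Hugo has announced that which coach has suspected that that senator has disappeared.

5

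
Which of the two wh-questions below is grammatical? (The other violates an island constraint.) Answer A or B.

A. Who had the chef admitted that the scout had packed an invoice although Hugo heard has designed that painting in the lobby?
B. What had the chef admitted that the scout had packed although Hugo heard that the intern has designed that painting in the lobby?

In A, the wh-phrase is extracted from inside an adjunct island (introduced by "although"), which blocks movement.
In B, the extraction path crosses only that-complement boundaries, which are transparent.
So B is grammatical.

B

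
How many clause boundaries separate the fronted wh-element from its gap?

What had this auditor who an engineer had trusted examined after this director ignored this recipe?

0

"what" originates inside the matrix clause — no clause boundary is crossed.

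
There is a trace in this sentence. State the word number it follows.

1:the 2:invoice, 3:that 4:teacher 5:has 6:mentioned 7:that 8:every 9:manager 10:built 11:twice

10

The displaced element is "the invoice" (word 2).
It is linked across 1 clause boundary (that).
It functions as the direct object of "built", so the gap sits immediately after word 10 ("built").
Base order: That teacher has mentioned that every manager built the invoice twice.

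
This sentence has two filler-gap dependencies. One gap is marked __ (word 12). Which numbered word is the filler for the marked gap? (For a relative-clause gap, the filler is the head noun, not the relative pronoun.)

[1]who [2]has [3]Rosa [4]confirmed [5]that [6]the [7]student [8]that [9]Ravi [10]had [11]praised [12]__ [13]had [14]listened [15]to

The marked gap is inside the relative clause, the direct object of "praised".
Its filler is the head noun "student" (via "that"), at word 7.
(The other dependency links word 1 to a gap after word 15.)

7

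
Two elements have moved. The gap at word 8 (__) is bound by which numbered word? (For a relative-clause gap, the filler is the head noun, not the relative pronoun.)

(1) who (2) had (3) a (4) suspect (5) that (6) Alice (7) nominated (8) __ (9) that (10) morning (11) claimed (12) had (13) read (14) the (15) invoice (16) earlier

4

The marked gap is inside the relative clause, the direct object of "nominated".
Its filler is the head noun "suspect" (via "that"), at word 4.
(The other dependency links word 1 to a gap after word 11.)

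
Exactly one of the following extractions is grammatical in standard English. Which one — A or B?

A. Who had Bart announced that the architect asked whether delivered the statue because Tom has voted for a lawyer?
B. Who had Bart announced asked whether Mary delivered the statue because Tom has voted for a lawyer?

B

In A, the wh-phrase is extracted from inside a wh-island (introduced by "whether"), which blocks movement.
In B, the extraction path crosses only that-complement boundaries, which are transparent.
So B is grammatical.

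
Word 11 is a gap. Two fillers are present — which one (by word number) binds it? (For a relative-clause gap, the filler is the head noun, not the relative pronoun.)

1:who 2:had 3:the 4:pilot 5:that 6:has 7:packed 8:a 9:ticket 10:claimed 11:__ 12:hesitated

The marked gap is the subject of "hesitated".
Its filler is the fronted wh-phrase "who", at word 1.
(The other dependency links word 4 to a gap after word 5.)

1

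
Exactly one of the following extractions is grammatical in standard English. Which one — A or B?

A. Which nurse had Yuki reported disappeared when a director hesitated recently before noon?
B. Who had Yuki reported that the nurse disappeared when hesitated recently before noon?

A

In B, the wh-phrase is extracted from inside an adjunct island (introduced by "when"), which blocks movement.
In A, the extraction path crosses only that-complement boundaries, which are transparent.
So A is grammatical.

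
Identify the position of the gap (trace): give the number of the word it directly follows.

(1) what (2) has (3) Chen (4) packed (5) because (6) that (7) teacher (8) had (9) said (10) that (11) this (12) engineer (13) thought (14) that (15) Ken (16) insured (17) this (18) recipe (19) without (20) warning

4

The displaced element is "what" (word 1).
It functions as the direct object of "packed", so the gap sits immediately after word 4 ("packed").
Base order: Chen has packed what because that teacher had said that this engineer thought that Ken insured this recipe without warning.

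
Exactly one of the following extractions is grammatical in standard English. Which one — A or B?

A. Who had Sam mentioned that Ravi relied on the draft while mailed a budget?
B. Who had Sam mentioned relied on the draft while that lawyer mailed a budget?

B

In A, the wh-phrase is extracted from inside an adjunct island (introduced by "while"), which blocks movement.
In B, the extraction path crosses only that-complement boundaries, which are transparent.
So B is grammatical.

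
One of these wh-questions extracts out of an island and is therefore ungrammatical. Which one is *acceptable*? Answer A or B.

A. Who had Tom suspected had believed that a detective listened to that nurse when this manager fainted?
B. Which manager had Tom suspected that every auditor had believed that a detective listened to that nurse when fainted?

In B, the wh-phrase is extracted from inside an adjunct island (introduced by "when"), which blocks movement.
In A, the extraction path crosses only that-complement boundaries, which are transparent.
So A is grammatical.

A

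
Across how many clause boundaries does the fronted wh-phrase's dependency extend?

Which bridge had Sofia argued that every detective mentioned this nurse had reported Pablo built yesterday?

"which bridge" is extracted from the object of "built".
Boundaries crossed, outermost first: [that], [Ø], [Ø] — 3 in total.

3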